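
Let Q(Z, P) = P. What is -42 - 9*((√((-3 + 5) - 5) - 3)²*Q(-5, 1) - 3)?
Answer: -69 + 54*I*√3 ≈ -69.0 + 93.531*I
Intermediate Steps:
-42 - 9*((√((-3 + 5) - 5) - 3)²*Q(-5, 1) - 3) = -42 - 9*((√((-3 + 5) - 5) - 3)²*1 - 3) = -42 - 9*((√(2 - 5) - 3)²*1 - 3) = -42 - 9*((√(-3) - 3)²*1 - 3) = -42 - 9*((I*√3 - 3)²*1 - 3) = -42 - 9*((-3 + I*√3)²*1 - 3) = -42 - 9*((-3 + I*√3)² - 3) = -42 - 9*(-3 + (-3 + I*√3)²) = -42 + (27 - 9*(-3 + I*√3)²) = -15 - 9*(-3 + I*√3)²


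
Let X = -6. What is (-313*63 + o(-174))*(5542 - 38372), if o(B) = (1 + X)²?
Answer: 646554020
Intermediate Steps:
o(B) = 25 (o(B) = (1 - 6)² = (-5)² = 25)
(-313*63 + o(-174))*(5542 - 38372) = (-313*63 + 25)*(5542 - 38372) = (-19719 + 25)*(-32830) = -19694*(-32830) = 646554020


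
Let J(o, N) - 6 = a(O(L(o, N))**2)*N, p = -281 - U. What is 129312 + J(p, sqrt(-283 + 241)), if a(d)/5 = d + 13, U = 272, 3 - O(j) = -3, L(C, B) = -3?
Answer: 129318 + 245*I*sqrt(42) ≈ 1.2932e+5 + 1587.8*I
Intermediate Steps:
O(j) = 6 (O(j) = 3 - 1*(-3) = 3 + 3 = 6)
a(d) = 65 + 5*d (a(d) = 5*(d + 13) = 5*(13 + d) = 65 + 5*d)
p = -553 (p = -281 - 1*272 = -281 - 272 = -553)
J(o, N) = 6 + 245*N (J(o, N) = 6 + (65 + 5*6**2)*N = 6 + (65 + 5*36)*N = 6 + (65 + 180)*N = 6 + 245*N)
129312 + J(p, sqrt(-283 + 241)) = 129312 + (6 + 245*sqrt(-283 + 241)) = 129312 + (6 + 245*sqrt(-42)) = 129312 + (6 + 245*(I*sqrt(42))) = 129312 + (6 + 245*I*sqrt(42)) = 129318 + 245*I*sqrt(42)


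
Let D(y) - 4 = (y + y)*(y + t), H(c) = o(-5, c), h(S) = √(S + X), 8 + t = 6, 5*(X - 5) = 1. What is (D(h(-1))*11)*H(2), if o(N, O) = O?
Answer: 1364/5 - 88*√105/5 ≈ 92.454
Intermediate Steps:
X = 26/5 (X = 5 + (⅕)*1 = 5 + ⅕ = 26/5 ≈ 5.2000)
t = -2 (t = -8 + 6 = -2)
h(S) = √(26/5 + S) (h(S) = √(S + 26/5) = √(26/5 + S))
H(c) = c
D(y) = 4 + 2*y*(-2 + y) (D(y) = 4 + (y + y)*(y - 2) = 4 + (2*y)*(-2 + y) = 4 + 2*y*(-2 + y))
(D(h(-1))*11)*H(2) = ((4 - 4*√(130 + 25*(-1))/5 + 2*(√(130 + 25*(-1))/5)²)*11)*2 = ((4 - 4*√(130 - 25)/5 + 2*(√(130 - 25)/5)²)*11)*2 = ((4 - 4*√105/5 + 2*(√105/5)²)*11)*2 = ((4 - 4*√105/5 + 2*(21/5))*11)*2 = ((4 - 4*√105/5 + 42/5)*11)*2 = ((62/5 - 4*√105/5)*11)*2 = (682/5 - 44*√105/5)*2 = 1364/5 - 88*√105/5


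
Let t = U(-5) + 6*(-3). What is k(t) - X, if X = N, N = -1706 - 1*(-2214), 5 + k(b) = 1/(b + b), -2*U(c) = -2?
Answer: -17443/34 ≈ -513.03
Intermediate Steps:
U(c) = 1 (U(c) = -½*(-2) = 1)
t = -17 (t = 1 + 6*(-3) = 1 - 18 = -17)
k(b) = -5 + 1/(2*b) (k(b) = -5 + 1/(b + b) = -5 + 1/(2*b))
N = 508 (N = -1706 + 2214 = 508)
X = 508
k(t) - X = (-5 + (½)/(-17)) - 1*508 = (-5 + (½)*(-1/17)) - 508 = (-5 - 1/34) - 508 = -171/34 - 508 = -17443/34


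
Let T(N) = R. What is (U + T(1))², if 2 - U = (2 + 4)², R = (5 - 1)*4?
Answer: 324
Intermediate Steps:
R = 16 (R = 4*4 = 16)
T(N) = 16
U = -34 (U = 2 - (2 + 4)² = 2 - 1*6² = 2 - 1*36 = 2 - 36 = -34)
(U + T(1))² = (-34 + 16)² = (-18)² = 324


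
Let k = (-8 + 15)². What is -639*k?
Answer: -31311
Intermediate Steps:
k = 49 (k = 7² = 49)
-639*k = -639*49 = -31311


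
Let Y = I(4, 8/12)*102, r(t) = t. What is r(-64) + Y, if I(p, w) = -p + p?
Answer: -64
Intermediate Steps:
I(p, w) = 0
Y = 0 (Y = 0*102 = 0)
r(-64) + Y = -64 + 0 = -64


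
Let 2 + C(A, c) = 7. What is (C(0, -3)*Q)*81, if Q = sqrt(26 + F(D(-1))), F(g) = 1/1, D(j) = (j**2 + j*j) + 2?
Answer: 1215*sqrt(3) ≈ 2104.4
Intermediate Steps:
C(A, c) = 5 (C(A, c) = -2 + 7 = 5)
D(j) = 2 + 2*j**2 (D(j) = (j**2 + j**2) + 2 = 2*j**2 + 2 = 2 + 2*j**2)
F(g) = 1
Q = 3*sqrt(3) (Q = sqrt(26 + 1) = sqrt(27) = 3*sqrt(3) ≈ 5.1962)
(C(0, -3)*Q)*81 = (5*(3*sqrt(3)))*81 = (15*sqrt(3))*81 = 1215*sqrt(3)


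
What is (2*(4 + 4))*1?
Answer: 16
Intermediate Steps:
(2*(4 + 4))*1 = (2*8)*1 = 16*1 = 16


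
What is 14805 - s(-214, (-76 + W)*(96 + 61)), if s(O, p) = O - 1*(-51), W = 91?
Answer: 14968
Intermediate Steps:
s(O, p) = 51 + O (s(O, p) = O + 51 = 51 + O)
14805 - s(-214, (-76 + W)*(96 + 61)) = 14805 - (51 - 214) = 14805 - 1*(-163) = 14805 + 163 = 14968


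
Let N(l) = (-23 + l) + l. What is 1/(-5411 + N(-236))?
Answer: -1/5906 ≈ -0.00016932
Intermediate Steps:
N(l) = -23 + 2*l
1/(-5411 + N(-236)) = 1/(-5411 + (-23 + 2*(-236))) = 1/(-5411 + (-23 - 472)) = 1/(-5411 - 495) = 1/(-5906) = -1/5906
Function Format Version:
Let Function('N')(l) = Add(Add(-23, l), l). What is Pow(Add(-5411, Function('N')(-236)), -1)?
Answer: Rational(-1, 5906) ≈ -0.00016932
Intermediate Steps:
Function('N')(l) = Add(-23, Mul(2, l))
Pow(Add(-5411, Function('N')(-236)), -1) = Pow(Add(-5411, Add(-23, Mul(2, -236))), -1) = Pow(Add(-5411, Add(-23, -472)), -1) = Pow(Add(-5411, -495), -1) = Pow(-5906, -1) = Rational(-1, 5906)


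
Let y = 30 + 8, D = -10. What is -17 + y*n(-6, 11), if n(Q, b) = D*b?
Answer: -4197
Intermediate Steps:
y = 38
n(Q, b) = -10*b
-17 + y*n(-6, 11) = -17 + 38*(-10*11) = -17 + 38*(-110) = -17 - 4180 = -4197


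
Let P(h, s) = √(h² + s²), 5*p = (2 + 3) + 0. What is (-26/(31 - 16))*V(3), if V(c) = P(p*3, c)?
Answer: -26*√2/5 ≈ -7.3539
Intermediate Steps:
p = 1 (p = ((2 + 3) + 0)/5 = (5 + 0)/5 = (⅕)*5 = 1)
V(c) = √(9 + c²) (V(c) = √((1*3)² + c²) = √(3² + c²) = √(9 + c²))
(-26/(31 - 16))*V(3) = (-26/(31 - 16))*√(9 + 3²) = (-26/15)*√(9 + 9) = ((1/15)*(-26))*√18 = -26*√2/5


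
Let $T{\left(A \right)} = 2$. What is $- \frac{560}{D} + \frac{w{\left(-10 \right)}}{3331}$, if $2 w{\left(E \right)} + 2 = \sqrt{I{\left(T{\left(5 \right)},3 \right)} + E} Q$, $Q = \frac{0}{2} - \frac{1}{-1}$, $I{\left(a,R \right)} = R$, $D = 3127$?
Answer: $- \frac{1868487}{10416037} + \frac{i \sqrt{7}}{6662} \approx -0.17939 + 0.00039714 i$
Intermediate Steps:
$Q = 1$ ($Q = 0 \cdot \frac{1}{2} - -1 = 0 + 1 = 1$)
$w{\left(E \right)} = -1 + \frac{\sqrt{3 + E}}{2}$ ($w{\left(E \right)} = -1 + \frac{\sqrt{3 + E} 1}{2} = -1 + \frac{\sqrt{3 + E}}{2}$)
$- \frac{560}{D} + \frac{w{\left(-10 \right)}}{3331} = - \frac{560}{3127} + \frac{-1 + \frac{\sqrt{3 - 10}}{2}}{3331} = \left(-560\right) \frac{1}{3127} + \left(-1 + \frac{\sqrt{-7}}{2}\right) \frac{1}{3331} = - \frac{560}{3127} + \left(-1 + \frac{i \sqrt{7}}{2}\right) \frac{1}{3331} = - \frac{560}{3127} - \left(\frac{1}{3331} - \frac{i \sqrt{7}}{6662}\right) = - \frac{1868487}{10416037} + \frac{i \sqrt{7}}{6662}$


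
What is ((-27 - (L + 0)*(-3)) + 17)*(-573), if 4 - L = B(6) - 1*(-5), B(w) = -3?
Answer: 2292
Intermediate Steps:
L = 2 (L = 4 - (-3 - 1*(-5)) = 4 - (-3 + 5) = 4 - 1*2 = 4 - 2 = 2)
((-27 - (L + 0)*(-3)) + 17)*(-573) = ((-27 - (2 + 0)*(-3)) + 17)*(-573) = ((-27 - 2*(-3)) + 17)*(-573) = ((-27 - 1*(-6)) + 17)*(-573) = ((-27 + 6) + 17)*(-573) = (-21 + 17)*(-573) = -4*(-573) = 2292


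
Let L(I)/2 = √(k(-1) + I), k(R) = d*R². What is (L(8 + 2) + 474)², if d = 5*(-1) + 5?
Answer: 224716 + 1896*√10 ≈ 2.3071e+5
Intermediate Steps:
d = 0 (d = -5 + 5 = 0)
k(R) = 0 (k(R) = 0*R² = 0)
L(I) = 2*√I (L(I) = 2*√(0 + I) = 2*√I)
(L(8 + 2) + 474)² = (2*√(8 + 2) + 474)² = (2*√10 + 474)² = (474 + 2*√10)²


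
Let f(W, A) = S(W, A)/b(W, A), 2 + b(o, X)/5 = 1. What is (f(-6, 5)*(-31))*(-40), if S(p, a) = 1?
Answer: -248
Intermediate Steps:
b(o, X) = -5 (b(o, X) = -10 + 5*1 = -10 + 5 = -5)
f(W, A) = -1/5 (f(W, A) = 1/(-5) = 1*(-1/5) = -1/5)
(f(-6, 5)*(-31))*(-40) = -1/5*(-31)*(-40) = (31/5)*(-40) = -248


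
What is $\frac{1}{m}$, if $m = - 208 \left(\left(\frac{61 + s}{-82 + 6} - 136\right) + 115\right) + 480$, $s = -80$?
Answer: $\frac{1}{4796} \approx 0.00020851$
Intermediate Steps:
$m = 4796$ ($m = - 208 \left(\left(\frac{61 - 80}{-82 + 6} - 136\right) + 115\right) + 480 = - 208 \left(\left(- \frac{19}{-76} - 136\right) + 115\right) + 480 = - 208 \left(\left(\left(-19\right) \left(- \frac{1}{76}\right) - 136\right) + 115\right) + 480 = - 208 \left(\left(\frac{1}{4} - 136\right) + 115\right) + 480 = - 208 \left(- \frac{543}{4} + 115\right) + 480 = \left(-208\right) \left(- \frac{83}{4}\right) + 480 = 4316 + 480 = 4796$)
$\frac{1}{m} = \frac{1}{4796}$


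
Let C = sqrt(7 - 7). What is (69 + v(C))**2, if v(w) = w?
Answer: 4761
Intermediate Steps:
C = 0 (C = sqrt(0) = 0)
(69 + v(C))**2 = (69 + 0)**2 = 69**2 = 4761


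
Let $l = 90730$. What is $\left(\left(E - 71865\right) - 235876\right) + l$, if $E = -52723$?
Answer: $-269734$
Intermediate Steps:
$\left(\left(E - 71865\right) - 235876\right) + l = \left(\left(-52723 - 71865\right) - 235876\right) + 90730 = \left(-124588 - 235876\right) + 90730 = -360464 + 90730 = -269734$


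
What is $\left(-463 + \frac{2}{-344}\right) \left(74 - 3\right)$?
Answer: $- \frac{5654227}{172} \approx -32873.0$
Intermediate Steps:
$\left(-463 + \frac{2}{-344}\right) \left(74 - 3\right) = \left(-463 + 2 \left(- \frac{1}{344}\right)\right) 71 = \left(-463 - \frac{1}{172}\right) 71 = \left(- \frac{79637}{172}\right) 71 = - \frac{5654227}{172}$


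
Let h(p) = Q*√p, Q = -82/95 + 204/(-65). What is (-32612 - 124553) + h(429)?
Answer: -157165 - 4942*√429/1235 ≈ -1.5725e+5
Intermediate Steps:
Q = -4942/1235 (Q = -82*1/95 + 204*(-1/65) = -82/95 - 204/65 = -4942/1235 ≈ -4.0016)
h(p) = -4942*√p/1235
(-32612 - 124553) + h(429) = (-32612 - 124553) - 4942*√429/1235 = -157165 - 4942*√429/1235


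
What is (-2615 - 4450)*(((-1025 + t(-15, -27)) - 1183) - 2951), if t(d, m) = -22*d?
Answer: 34116885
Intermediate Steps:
(-2615 - 4450)*(((-1025 + t(-15, -27)) - 1183) - 2951) = (-2615 - 4450)*(((-1025 - 22*(-15)) - 1183) - 2951) = -7065*(((-1025 + 330) - 1183) - 2951) = -7065*((-695 - 1183) - 2951) = -7065*(-1878 - 2951) = -7065*(-4829) = 34116885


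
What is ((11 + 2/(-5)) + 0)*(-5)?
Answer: -53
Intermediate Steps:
((11 + 2/(-5)) + 0)*(-5) = ((11 + 2*(-⅕)) + 0)*(-5) = ((11 - ⅖) + 0)*(-5) = (53/5 + 0)*(-5) = (53/5)*(-5) = -53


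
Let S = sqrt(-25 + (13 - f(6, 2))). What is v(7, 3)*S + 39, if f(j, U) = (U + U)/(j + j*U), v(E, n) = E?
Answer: 39 + 7*I*sqrt(110)/3 ≈ 39.0 + 24.472*I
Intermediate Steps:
f(j, U) = 2*U/(j + U*j) (f(j, U) = (2*U)/(j + U*j) = 2*U/(j + U*j))
S = I*sqrt(110)/3 (S = sqrt(-25 + (13 - 2*2/(6*(1 + 2)))) = sqrt(-25 + (13 - 2*2/(6*3))) = sqrt(-25 + (13 - 1*2/9)) = sqrt(-25 + (13 - 2/9)) = sqrt(-25 + 115/9) = sqrt(-110/9) = I*sqrt(110)/3 ≈ 3.496*I)
v(7, 3)*S + 39 = 7*(I*sqrt(110)/3) + 39 = 7*I*sqrt(110)/3 + 39 = 39 + 7*I*sqrt(110)/3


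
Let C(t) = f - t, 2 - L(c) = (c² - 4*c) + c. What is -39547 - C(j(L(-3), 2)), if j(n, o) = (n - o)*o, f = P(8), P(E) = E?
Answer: -39591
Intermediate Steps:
f = 8
L(c) = 2 - c² + 3*c (L(c) = 2 - ((c² - 4*c) + c) = 2 - (c² - 3*c) = 2 + (-c² + 3*c) = 2 - c² + 3*c)
j(n, o) = o*(n - o)
C(t) = 8 - t
-39547 - C(j(L(-3), 2)) = -39547 - (8 - 2*((2 - 1*(-3)² + 3*(-3)) - 1*2)) = -39547 - (8 - 2*((2 - 1*9 - 9) - 2)) = -39547 - (8 - 2*((2 - 9 - 9) - 2)) = -39547 - (8 - 2*(-16 - 2)) = -39547 - (8 - 2*(-18)) = -39547 - (8 - 1*(-36)) = -39547 - (8 + 36) = -39547 - 1*44 = -39547 - 44 = -39591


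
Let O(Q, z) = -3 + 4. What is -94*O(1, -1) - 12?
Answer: -106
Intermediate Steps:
O(Q, z) = 1
-94*O(1, -1) - 12 = -94*1 - 12 = -94 - 12 = -106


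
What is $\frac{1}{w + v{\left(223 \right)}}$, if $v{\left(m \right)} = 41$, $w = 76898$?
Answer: $\frac{1}{76939} \approx 1.2997 \cdot 10^{-5}$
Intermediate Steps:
$\frac{1}{w + v{\left(223 \right)}} = \frac{1}{76898 + 41} = \frac{1}{76939}$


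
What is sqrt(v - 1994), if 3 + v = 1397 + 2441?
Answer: sqrt(1841) ≈ 42.907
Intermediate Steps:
v = 3835 (v = -3 + (1397 + 2441) = -3 + 3838 = 3835)
sqrt(v - 1994) = sqrt(3835 - 1994) = sqrt(1841)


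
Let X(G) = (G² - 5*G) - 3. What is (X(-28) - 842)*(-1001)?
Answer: -79079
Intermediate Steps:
X(G) = -3 + G² - 5*G
(X(-28) - 842)*(-1001) = ((-3 + (-28)² - 5*(-28)) - 842)*(-1001) = ((-3 + 784 + 140) - 842)*(-1001) = (921 - 842)*(-1001) = 79*(-1001) = -79079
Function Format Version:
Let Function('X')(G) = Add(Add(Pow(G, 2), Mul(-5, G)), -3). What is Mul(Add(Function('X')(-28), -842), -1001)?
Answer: -79079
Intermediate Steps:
Function('X')(G) = Add(-3, Pow(G, 2), Mul(-5, G))
Mul(Add(Function('X')(-28), -842), -1001) = Mul(Add(Add(-3, Pow(-28, 2), Mul(-5, -28)), -842), -1001) = Mul(Add(Add(-3, 784, 140), -842), -1001) = Mul(Add(921, -842), -1001) = Mul(79, -1001) = -79079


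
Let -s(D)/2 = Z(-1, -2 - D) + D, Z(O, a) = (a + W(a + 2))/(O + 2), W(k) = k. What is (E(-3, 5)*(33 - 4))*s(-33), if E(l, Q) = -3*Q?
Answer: 26970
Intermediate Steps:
Z(O, a) = (2 + 2*a)/(2 + O) (Z(O, a) = (a + (a + 2))/(O + 2) = (a + (2 + a))/(2 + O) = (2 + 2*a)/(2 + O))
s(D) = 4 + 2*D (s(D) = -2*(2*(1 + (-2 - D))/(2 - 1) + D) = -2*(2*(-1 - D)/1 + D) = -2*(2*1*(-1 - D) + D) = -2*((-2 - 2*D) + D) = -2*(-2 - D) = 4 + 2*D)
(E(-3, 5)*(33 - 4))*s(-33) = ((-3*5)*(33 - 4))*(4 + 2*(-33)) = (-15*29)*(4 - 66) = -435*(-62) = 26970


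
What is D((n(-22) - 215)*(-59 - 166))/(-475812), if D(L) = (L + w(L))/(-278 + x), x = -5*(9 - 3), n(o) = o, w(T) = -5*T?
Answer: -5925/4070836 ≈ -0.0014555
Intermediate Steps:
x = -30 (x = -5*6 = -30)
D(L) = L/77 (D(L) = (L - 5*L)/(-278 - 30) = -4*L/(-308) = -4*L*(-1/308) = L/77)
D((n(-22) - 215)*(-59 - 166))/(-475812) = (((-22 - 215)*(-59 - 166))/77)/(-475812) = ((-237*(-225))/77)*(-1/475812) = ((1/77)*53325)*(-1/475812) = (53325/77)*(-1/475812) = -5925/4070836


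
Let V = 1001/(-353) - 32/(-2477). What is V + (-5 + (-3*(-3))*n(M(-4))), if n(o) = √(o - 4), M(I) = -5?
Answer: -6840086/874381 + 27*I ≈ -7.8228 + 27.0*I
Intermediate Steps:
n(o) = √(-4 + o)
V = -2468181/874381 (V = 1001*(-1/353) - 32*(-1/2477) = -1001/353 + 32/2477 = -2468181/874381 ≈ -2.8228)
V + (-5 + (-3*(-3))*n(M(-4))) = -2468181/874381 + (-5 + (-3*(-3))*√(-4 - 5)) = -2468181/874381 + (-5 + 9*√(-9)) = -2468181/874381 + (-5 + 9*(3*I)) = -2468181/874381 + (-5 + 27*I) = -6840086/874381 + 27*I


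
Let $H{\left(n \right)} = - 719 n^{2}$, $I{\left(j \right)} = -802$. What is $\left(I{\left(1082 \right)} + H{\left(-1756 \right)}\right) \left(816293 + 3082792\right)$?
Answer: $-8644517812584810$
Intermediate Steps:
$\left(I{\left(1082 \right)} + H{\left(-1756 \right)}\right) \left(816293 + 3082792\right) = \left(-802 - 719 \left(-1756\right)^{2}\right) \left(816293 + 3082792\right) = \left(-802 - 2217062384\right) 3899085 = \left(-2217063186\right) 3899085 = -8644517812584810$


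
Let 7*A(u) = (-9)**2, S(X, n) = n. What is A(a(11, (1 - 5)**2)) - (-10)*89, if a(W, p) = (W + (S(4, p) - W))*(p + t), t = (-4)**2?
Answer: 6311/7 ≈ 901.57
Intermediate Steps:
t = 16
a(W, p) = p*(16 + p) (a(W, p) = (W + (p - W))*(p + 16) = p*(16 + p))
A(u) = 81/7 (A(u) = (1/7)*(-9)**2 = (1/7)*81 = 81/7)
A(a(11, (1 - 5)**2)) - (-10)*89 = 81/7 - (-10)*89 = 81/7 - 1*(-890) = 81/7 + 890 = 6311/7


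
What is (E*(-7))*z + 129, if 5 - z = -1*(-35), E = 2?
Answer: 549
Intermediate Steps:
z = -30 (z = 5 - (-1)*(-35) = 5 - 1*35 = 5 - 35 = -30)
(E*(-7))*z + 129 = (2*(-7))*(-30) + 129 = -14*(-30) + 129 = 420 + 129 = 549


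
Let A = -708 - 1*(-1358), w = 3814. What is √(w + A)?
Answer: 12*√31 ≈ 66.813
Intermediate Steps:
A = 650 (A = -708 + 1358 = 650)
√(w + A) = √(3814 + 650) = √4464 = 12*√31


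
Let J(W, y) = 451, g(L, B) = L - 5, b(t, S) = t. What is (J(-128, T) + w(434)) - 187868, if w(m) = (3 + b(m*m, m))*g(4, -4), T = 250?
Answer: -375776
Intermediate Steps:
g(L, B) = -5 + L
w(m) = -3 - m**2 (w(m) = (3 + m*m)*(-5 + 4) = (3 + m**2)*(-1) = -3 - m**2)
(J(-128, T) + w(434)) - 187868 = (451 + (-3 - 1*434**2)) - 187868 = (451 + (-3 - 1*188356)) - 187868 = (451 + (-3 - 188356)) - 187868 = (451 - 188359) - 187868 = -187908 - 187868 = -375776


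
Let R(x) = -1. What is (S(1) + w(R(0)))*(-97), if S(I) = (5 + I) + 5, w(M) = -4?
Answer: -679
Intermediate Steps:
S(I) = 10 + I
(S(1) + w(R(0)))*(-97) = ((10 + 1) - 4)*(-97) = (11 - 4)*(-97) = 7*(-97) = -679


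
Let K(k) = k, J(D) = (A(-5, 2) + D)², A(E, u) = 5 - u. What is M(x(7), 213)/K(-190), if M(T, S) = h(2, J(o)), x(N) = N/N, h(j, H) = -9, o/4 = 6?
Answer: 9/190 ≈ 0.047368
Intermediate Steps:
o = 24 (o = 4*6 = 24)
J(D) = (3 + D)² (J(D) = ((5 - 1*2) + D)² = ((5 - 2) + D)² = (3 + D)²)
x(N) = 1
M(T, S) = -9
M(x(7), 213)/K(-190) = -9/(-190) = -9*(-1/190) = 9/190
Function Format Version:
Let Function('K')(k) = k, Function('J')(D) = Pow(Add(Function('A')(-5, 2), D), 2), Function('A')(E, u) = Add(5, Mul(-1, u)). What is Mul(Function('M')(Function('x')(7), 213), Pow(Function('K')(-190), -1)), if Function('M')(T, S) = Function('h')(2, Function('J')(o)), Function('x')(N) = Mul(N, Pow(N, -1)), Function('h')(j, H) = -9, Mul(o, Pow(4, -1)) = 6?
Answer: Rational(9, 190) ≈ 0.047368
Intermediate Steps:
o = 24 (o = Mul(4, 6) = 24)
Function('J')(D) = Pow(Add(3, D), 2) (Function('J')(D) = Pow(Add(Add(5, Mul(-1, 2)), D), 2) = Pow(Add(Add(5, -2), D), 2) = Pow(Add(3, D), 2))
Function('x')(N) = 1
Function('M')(T, S) = -9
Mul(Function('M')(Function('x')(7), 213), Pow(Function('K')(-190), -1)) = Mul(-9, Pow(-190, -1)) = Mul(-9, Rational(-1, 190)) = Rational(9, 190)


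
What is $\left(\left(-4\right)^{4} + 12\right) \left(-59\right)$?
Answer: $-15812$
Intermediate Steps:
$\left(\left(-4\right)^{4} + 12\right) \left(-59\right) = \left(256 + 12\right) \left(-59\right) = 268 \left(-59\right) = -15812$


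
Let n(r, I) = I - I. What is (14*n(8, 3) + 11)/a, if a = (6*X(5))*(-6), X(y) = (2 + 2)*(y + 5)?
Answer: -11/1440 ≈ -0.0076389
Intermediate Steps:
X(y) = 20 + 4*y (X(y) = 4*(5 + y) = 20 + 4*y)
a = -1440 (a = (6*(20 + 4*5))*(-6) = (6*(20 + 20))*(-6) = (6*40)*(-6) = 240*(-6) = -1440)
n(r, I) = 0
(14*n(8, 3) + 11)/a = (14*0 + 11)/(-1440) = (0 + 11)*(-1/1440) = 11*(-1/1440) = -11/1440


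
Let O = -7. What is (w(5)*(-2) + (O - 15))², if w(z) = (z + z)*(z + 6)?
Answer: 58564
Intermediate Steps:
w(z) = 2*z*(6 + z) (w(z) = (2*z)*(6 + z) = 2*z*(6 + z))
(w(5)*(-2) + (O - 15))² = ((2*5*(6 + 5))*(-2) + (-7 - 15))² = ((2*5*11)*(-2) - 22)² = (110*(-2) - 22)² = (-220 - 22)² = (-242)² = 58564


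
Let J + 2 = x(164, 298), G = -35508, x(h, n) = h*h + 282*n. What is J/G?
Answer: -55465/17754 ≈ -3.1241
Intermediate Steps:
x(h, n) = h**2 + 282*n
J = 110930 (J = -2 + (164**2 + 282*298) = -2 + (26896 + 84036) = -2 + 110932 = 110930)
J/G = 110930/(-35508) = 110930*(-1/35508) = -55465/17754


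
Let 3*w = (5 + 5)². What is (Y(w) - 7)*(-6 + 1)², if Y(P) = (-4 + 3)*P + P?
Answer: -175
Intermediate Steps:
w = 100/3 (w = (5 + 5)²/3 = (⅓)*10² = (⅓)*100 = 100/3 ≈ 33.333)
Y(P) = 0 (Y(P) = -P + P = 0)
(Y(w) - 7)*(-6 + 1)² = (0 - 7)*(-6 + 1)² = -7*(-5)² = -7*25 = -175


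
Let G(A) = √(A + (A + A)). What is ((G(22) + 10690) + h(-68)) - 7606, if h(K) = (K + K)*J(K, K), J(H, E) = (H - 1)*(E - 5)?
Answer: -681948 + √66 ≈ -6.8194e+5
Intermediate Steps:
G(A) = √3*√A (G(A) = √(A + 2*A) = √(3*A) = √3*√A)
J(H, E) = (-1 + H)*(-5 + E)
h(K) = 2*K*(5 + K² - 6*K) (h(K) = (K + K)*(5 - K - 5*K + K*K) = (2*K)*(5 - K - 5*K + K²) = (2*K)*(5 + K² - 6*K) = 2*K*(5 + K² - 6*K))
((G(22) + 10690) + h(-68)) - 7606 = ((√3*√22 + 10690) + 2*(-68)*(5 + (-68)² - 6*(-68))) - 7606 = ((√66 + 10690) + 2*(-68)*(5 + 4624 + 408)) - 7606 = ((10690 + √66) + 2*(-68)*5037) - 7606 = ((10690 + √66) - 685032) - 7606 = (-674342 + √66) - 7606 = -681948 + √66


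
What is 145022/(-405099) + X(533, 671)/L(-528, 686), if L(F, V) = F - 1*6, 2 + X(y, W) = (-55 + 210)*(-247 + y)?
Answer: -3005778370/36053811 ≈ -83.369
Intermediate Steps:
X(y, W) = -38287 + 155*y (X(y, W) = -2 + (-55 + 210)*(-247 + y) = -2 + 155*(-247 + y) = -2 + (-38285 + 155*y) = -38287 + 155*y)
L(F, V) = -6 + F (L(F, V) = F - 6 = -6 + F)
145022/(-405099) + X(533, 671)/L(-528, 686) = 145022/(-405099) + (-38287 + 155*533)/(-6 - 528) = 145022*(-1/405099) + (-38287 + 82615)/(-534) = -145022/405099 + 44328*(-1/534) = -145022/405099 - 7388/89 = -3005778370/36053811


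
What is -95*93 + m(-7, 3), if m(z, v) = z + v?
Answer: -8839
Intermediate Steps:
m(z, v) = v + z
-95*93 + m(-7, 3) = -95*93 + (3 - 7) = -8835 - 4 = -8839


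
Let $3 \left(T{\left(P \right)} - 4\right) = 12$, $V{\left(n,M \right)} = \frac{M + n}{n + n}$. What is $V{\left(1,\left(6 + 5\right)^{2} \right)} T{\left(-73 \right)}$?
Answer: $488$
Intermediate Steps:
$V{\left(n,M \right)} = \frac{M + n}{2 n}$
$T{\left(P \right)} = 8$ ($T{\left(P \right)} = 4 + \frac{1}{3} \cdot 12 = 4 + 4 = 8$)
$V{\left(1,\left(6 + 5\right)^{2} \right)} T{\left(-73 \right)} = \frac{\left(6 + 5\right)^{2} + 1}{2 \cdot 1} \cdot 8 = \frac{1}{2} \cdot 1 \left(11^{2} + 1\right) 8 = \frac{1}{2} \cdot 1 \left(121 + 1\right) 8 = \frac{1}{2} \cdot 1 \cdot 122 \cdot 8 = 61 \cdot 8 = 488$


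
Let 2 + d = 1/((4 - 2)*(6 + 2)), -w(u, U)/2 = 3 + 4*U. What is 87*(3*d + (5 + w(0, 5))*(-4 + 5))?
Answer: -65163/16 ≈ -4072.7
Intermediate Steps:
w(u, U) = -6 - 8*U (w(u, U) = -2*(3 + 4*U) = -6 - 8*U)
d = -31/16 (d = -2 + 1/((4 - 2)*(6 + 2)) = -2 + 1/(2*8) = -2 + 1/16 = -31/16 ≈ -1.9375)
87*(3*d + (5 + w(0, 5))*(-4 + 5)) = 87*(3*(-31/16) + (5 + (-6 - 8*5))*(-4 + 5)) = 87*(-93/16 + (5 + (-6 - 40))*1) = 87*(-93/16 + (5 - 46)*1) = 87*(-93/16 - 41*1) = 87*(-93/16 - 41) = 87*(-749/16) = -65163/16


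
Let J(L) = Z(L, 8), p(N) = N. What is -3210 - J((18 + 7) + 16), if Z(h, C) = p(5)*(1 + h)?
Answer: -3420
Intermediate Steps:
Z(h, C) = 5 + 5*h (Z(h, C) = 5*(1 + h) = 5 + 5*h)
J(L) = 5 + 5*L
-3210 - J((18 + 7) + 16) = -3210 - (5 + 5*((18 + 7) + 16)) = -3210 - (5 + 5*(25 + 16)) = -3210 - (5 + 5*41) = -3210 - (5 + 205) = -3210 - 1*210 = -3210 - 210 = -3420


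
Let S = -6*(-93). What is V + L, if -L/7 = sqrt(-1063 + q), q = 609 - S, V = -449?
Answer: -449 - 14*I*sqrt(253) ≈ -449.0 - 222.68*I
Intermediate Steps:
S = 558
q = 51 (q = 609 - 1*558 = 609 - 558 = 51)
L = -14*I*sqrt(253) (L = -7*sqrt(-1063 + 51) = -14*I*sqrt(253) ≈ -222.68*I)
V + L = -449 - 14*I*sqrt(253)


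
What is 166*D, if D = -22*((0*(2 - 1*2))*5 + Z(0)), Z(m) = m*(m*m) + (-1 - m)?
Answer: 3652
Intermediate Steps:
Z(m) = -1 + m³ - m (Z(m) = m*m² + (-1 - m) = m³ + (-1 - m) = -1 + m³ - m)
D = 22 (D = -22*((0*(2 - 1*2))*5 + (-1 + 0³ - 1*0)) = -22*((0*(2 - 2))*5 + (-1 + 0 + 0)) = -22*((0*0)*5 - 1) = -22*(0*5 - 1) = -22*(0 - 1) = -22*(-1) = 22)
166*D = 166*22 = 3652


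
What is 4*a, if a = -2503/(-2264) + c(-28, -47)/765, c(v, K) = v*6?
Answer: 511481/144330 ≈ 3.5438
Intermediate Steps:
c(v, K) = 6*v
a = 511481/577320 (a = -2503/(-2264) + (6*(-28))/765 = -2503*(-1/2264) - 168*1/765 = 2503/2264 - 56/255 = 511481/577320 ≈ 0.88596)
4*a = 4*(511481/577320) = 511481/144330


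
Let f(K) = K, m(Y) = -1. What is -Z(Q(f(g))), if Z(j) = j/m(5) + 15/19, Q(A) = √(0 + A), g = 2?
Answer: -15/19 + √2 ≈ 0.62474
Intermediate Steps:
Q(A) = √A
Z(j) = 15/19 - j (Z(j) = j/(-1) + 15/19 = j*(-1) + 15*(1/19) = -j + 15/19 = 15/19 - j)
-Z(Q(f(g))) = -(15/19 - √2) = -15/19 + √2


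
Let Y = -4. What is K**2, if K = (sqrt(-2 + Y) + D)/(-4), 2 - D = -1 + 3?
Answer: -3/8 ≈ -0.37500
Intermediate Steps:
D = 0 (D = 2 - (-1 + 3) = 2 - 1*2 = 2 - 2 = 0)
K = -I*sqrt(6)/4 (K = (sqrt(-2 - 4) + 0)/(-4) = (sqrt(-6) + 0)*(-1/4) = (I*sqrt(6) + 0)*(-1/4) = (I*sqrt(6))*(-1/4) = -I*sqrt(6)/4 ≈ -0.61237*I)
K**2 = (-I*sqrt(6)/4)**2 = -3/8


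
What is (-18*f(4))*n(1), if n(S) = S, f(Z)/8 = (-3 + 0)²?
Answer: -1296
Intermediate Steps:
f(Z) = 72 (f(Z) = 8*(-3 + 0)² = 8*(-3)² = 8*9 = 72)
(-18*f(4))*n(1) = -18*72*1 = -1296*1 = -1296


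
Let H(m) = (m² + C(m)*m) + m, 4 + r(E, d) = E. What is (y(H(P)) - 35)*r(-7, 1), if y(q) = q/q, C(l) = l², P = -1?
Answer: 374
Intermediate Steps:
r(E, d) = -4 + E
H(m) = m + m² + m³ (H(m) = (m² + m²*m) + m = (m² + m³) + m = m + m² + m³)
y(q) = 1
(y(H(P)) - 35)*r(-7, 1) = (1 - 35)*(-4 - 7) = -34*(-11) = 374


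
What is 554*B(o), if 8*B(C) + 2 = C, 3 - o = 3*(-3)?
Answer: 1385/2 ≈ 692.50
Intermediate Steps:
o = 12 (o = 3 - 3*(-3) = 3 - 1*(-9) = 3 + 9 = 12)
B(C) = -1/4 + C/8
554*B(o) = 554*(-1/4 + (1/8)*12) = 554*(-1/4 + 3/2) = 554*(5/4) = 1385/2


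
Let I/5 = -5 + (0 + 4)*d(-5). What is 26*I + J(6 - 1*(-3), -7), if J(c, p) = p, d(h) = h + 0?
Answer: -3257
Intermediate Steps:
d(h) = h
I = -125 (I = 5*(-5 + (0 + 4)*(-5)) = 5*(-5 + 4*(-5)) = 5*(-5 - 20) = 5*(-25) = -125)
26*I + J(6 - 1*(-3), -7) = 26*(-125) - 7 = -3250 - 7 = -3257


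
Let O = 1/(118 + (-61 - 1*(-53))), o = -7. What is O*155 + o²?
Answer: 1109/22 ≈ 50.409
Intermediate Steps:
O = 1/110 (O = 1/(118 + (-61 + 53)) = 1/(118 - 8) = 1/110 ≈ 0.0090909)
O*155 + o² = (1/110)*155 + (-7)² = 31/22 + 49 = 1109/22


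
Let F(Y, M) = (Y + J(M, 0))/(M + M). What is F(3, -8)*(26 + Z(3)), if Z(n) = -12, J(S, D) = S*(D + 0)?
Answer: -21/8 ≈ -2.6250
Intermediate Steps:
J(S, D) = D*S (J(S, D) = S*D = D*S)
F(Y, M) = Y/(2*M) (F(Y, M) = (Y + 0*M)/(M + M) = (Y + 0)/((2*M)) = Y*(1/(2*M)) = Y/(2*M))
F(3, -8)*(26 + Z(3)) = ((½)*3/(-8))*(26 - 12) = ((½)*3*(-⅛))*14 = -3/16*14 = -21/8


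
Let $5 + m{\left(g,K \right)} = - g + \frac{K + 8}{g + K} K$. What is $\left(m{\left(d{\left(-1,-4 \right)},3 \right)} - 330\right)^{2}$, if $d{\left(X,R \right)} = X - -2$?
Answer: $\frac{1718721}{16} \approx 1.0742 \cdot 10^{5}$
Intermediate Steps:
$d{\left(X,R \right)} = 2 + X$ ($d{\left(X,R \right)} = X + 2 = 2 + X$)
$m{\left(g,K \right)} = -5 - g + \frac{K \left(8 + K\right)}{K + g}$ ($m{\left(g,K \right)} = -5 + \left(- g + \frac{K + 8}{g + K} K\right) = -5 + \left(- g + \frac{8 + K}{K + g} K\right) = -5 + \left(- g + \frac{K \left(8 + K\right)}{K + g}\right) = -5 - g + \frac{K \left(8 + K\right)}{K + g}$)
$\left(m{\left(d{\left(-1,-4 \right)},3 \right)} - 330\right)^{2} = \left(\frac{3^{2} - \left(2 - 1\right)^{2} - 5 \left(2 - 1\right) + 3 \cdot 3 - 3 \left(2 - 1\right)}{3 + \left(2 - 1\right)} - 330\right)^{2} = \left(\frac{9 - 1^{2} - 5 + 9 - 3 \cdot 1}{3 + 1} - 330\right)^{2} = \left(\frac{9 - 1 - 5 + 9 - 3}{4} - 330\right)^{2} = \left(\frac{1}{4} \cdot 9 - 330\right)^{2} = \left(\frac{9}{4} - 330\right)^{2} = \left(- \frac{1311}{4}\right)^{2} = \frac{1718721}{16}$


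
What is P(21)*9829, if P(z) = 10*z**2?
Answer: 43345890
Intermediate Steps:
P(21)*9829 = (10*21**2)*9829 = (10*441)*9829 = 4410*9829 = 43345890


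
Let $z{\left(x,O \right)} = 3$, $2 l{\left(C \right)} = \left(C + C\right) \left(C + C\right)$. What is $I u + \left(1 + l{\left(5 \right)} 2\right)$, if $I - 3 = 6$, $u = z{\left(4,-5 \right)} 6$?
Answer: $263$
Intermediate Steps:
$l{\left(C \right)} = 2 C^{2}$ ($l{\left(C \right)} = \frac{\left(C + C\right) \left(C + C\right)}{2} = \frac{2 C 2 C}{2} = \frac{4 C^{2}}{2} = 2 C^{2}$)
$u = 18$ ($u = 3 \cdot 6 = 18$)
$I = 9$ ($I = 3 + 6 = 9$)
$I u + \left(1 + l{\left(5 \right)} 2\right) = 9 \cdot 18 + \left(1 + 2 \cdot 5^{2} \cdot 2\right) = 162 + \left(1 + 2 \cdot 25 \cdot 2\right) = 162 + \left(1 + 50 \cdot 2\right) = 162 + \left(1 + 100\right) = 162 + 101 = 263$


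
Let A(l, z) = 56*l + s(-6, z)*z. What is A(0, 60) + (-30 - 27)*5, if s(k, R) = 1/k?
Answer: -295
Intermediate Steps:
A(l, z) = 56*l - z/6 (A(l, z) = 56*l + z/(-6) = 56*l - z/6)
A(0, 60) + (-30 - 27)*5 = (56*0 - 1/6*60) + (-30 - 27)*5 = (0 - 10) - 57*5 = -10 - 285 = -295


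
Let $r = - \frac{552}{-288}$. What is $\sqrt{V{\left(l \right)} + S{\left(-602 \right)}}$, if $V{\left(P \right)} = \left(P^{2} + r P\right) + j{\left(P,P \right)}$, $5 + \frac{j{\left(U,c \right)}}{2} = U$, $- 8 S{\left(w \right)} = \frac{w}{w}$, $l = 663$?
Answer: $\frac{\sqrt{7074490}}{4} \approx 664.95$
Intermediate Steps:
$S{\left(w \right)} = - \frac{1}{8}$ ($S{\left(w \right)} = - \frac{w \frac{1}{w}}{8} = \left(- \frac{1}{8}\right) 1 = - \frac{1}{8}$)
$j{\left(U,c \right)} = -10 + 2 U$
$r = \frac{23}{12}$ ($r = \left(-552\right) \left(- \frac{1}{288}\right) = \frac{23}{12} \approx 1.9167$)
$V{\left(P \right)} = -10 + P^{2} + \frac{47 P}{12}$ ($V{\left(P \right)} = \left(P^{2} + \frac{23 P}{12}\right) + \left(-10 + 2 P\right) = -10 + P^{2} + \frac{47 P}{12}$)
$\sqrt{V{\left(l \right)} + S{\left(-602 \right)}} = \sqrt{\left(-10 + 663^{2} + \frac{47}{12} \cdot 663\right) - \frac{1}{8}} = \sqrt{\left(-10 + 439569 + \frac{10387}{4}\right) - \frac{1}{8}} = \sqrt{\frac{1768623}{4} - \frac{1}{8}} = \sqrt{\frac{3537245}{8}} = \frac{\sqrt{7074490}}{4}$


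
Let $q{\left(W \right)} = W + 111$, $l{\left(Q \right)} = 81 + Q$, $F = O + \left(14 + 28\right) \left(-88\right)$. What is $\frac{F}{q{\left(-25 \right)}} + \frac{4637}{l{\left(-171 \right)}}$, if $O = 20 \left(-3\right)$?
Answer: $- \frac{368411}{3870} \approx -95.197$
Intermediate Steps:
$O = -60$
$F = -3756$ ($F = -60 + \left(14 + 28\right) \left(-88\right) = -60 + 42 \left(-88\right) = -60 - 3696 = -3756$)
$q{\left(W \right)} = 111 + W$
$\frac{F}{q{\left(-25 \right)}} + \frac{4637}{l{\left(-171 \right)}} = - \frac{3756}{111 - 25} + \frac{4637}{81 - 171} = - \frac{3756}{86} + \frac{4637}{-90} = \left(-3756\right) \frac{1}{86} + 4637 \left(- \frac{1}{90}\right) = - \frac{1878}{43} - \frac{4637}{90} = - \frac{368411}{3870}$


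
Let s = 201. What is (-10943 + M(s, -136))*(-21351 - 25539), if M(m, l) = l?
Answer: 519494310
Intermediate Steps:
(-10943 + M(s, -136))*(-21351 - 25539) = (-10943 - 136)*(-21351 - 25539) = -11079*(-46890) = 519494310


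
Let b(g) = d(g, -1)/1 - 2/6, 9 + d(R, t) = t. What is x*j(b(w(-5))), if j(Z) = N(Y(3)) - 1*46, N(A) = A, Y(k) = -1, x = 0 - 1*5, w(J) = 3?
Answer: 235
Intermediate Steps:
x = -5 (x = 0 - 5 = -5)
d(R, t) = -9 + t
b(g) = -31/3 (b(g) = (-9 - 1)/1 - 2/6 = -10*1 - 2*⅙ = -10 - ⅓ = -31/3)
j(Z) = -47 (j(Z) = -1 - 1*46 = -1 - 46 = -47)
x*j(b(w(-5))) = -5*(-47) = 235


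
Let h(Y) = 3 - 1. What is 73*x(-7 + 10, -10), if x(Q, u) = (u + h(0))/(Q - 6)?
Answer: 584/3 ≈ 194.67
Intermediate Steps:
h(Y) = 2
x(Q, u) = (2 + u)/(-6 + Q) (x(Q, u) = (u + 2)/(Q - 6) = (2 + u)/(-6 + Q))
73*x(-7 + 10, -10) = 73*((2 - 10)/(-6 + (-7 + 10))) = 73*(-8/(-6 + 3)) = 73*(-8/(-3)) = 73*(-⅓*(-8)) = 73*(8/3) = 584/3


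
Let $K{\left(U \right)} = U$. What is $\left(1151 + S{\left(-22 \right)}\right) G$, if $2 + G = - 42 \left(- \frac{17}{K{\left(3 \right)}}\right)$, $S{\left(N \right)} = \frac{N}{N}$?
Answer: $271872$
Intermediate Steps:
$S{\left(N \right)} = 1$
$G = 236$ ($G = -2 - 42 \left(- \frac{17}{3}\right) = -2 - 42 \left(\left(-17\right) \frac{1}{3}\right) = -2 - -238 = -2 + 238 = 236$)
$\left(1151 + S{\left(-22 \right)}\right) G = \left(1151 + 1\right) 236 = 1152 \cdot 236 = 271872$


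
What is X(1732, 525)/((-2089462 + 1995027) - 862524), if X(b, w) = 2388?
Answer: -2388/956959 ≈ -0.0024954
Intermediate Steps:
X(1732, 525)/((-2089462 + 1995027) - 862524) = 2388/((-2089462 + 1995027) - 862524) = 2388/(-94435 - 862524) = 2388/(-956959) = 2388*(-1/956959) = -2388/956959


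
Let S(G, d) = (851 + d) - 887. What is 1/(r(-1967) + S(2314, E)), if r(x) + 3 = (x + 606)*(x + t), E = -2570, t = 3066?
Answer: -1/1498348 ≈ -6.6740e-7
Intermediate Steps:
S(G, d) = -36 + d
r(x) = -3 + (606 + x)*(3066 + x) (r(x) = -3 + (x + 606)*(x + 3066) = -3 + (606 + x)*(3066 + x))
1/(r(-1967) + S(2314, E)) = 1/((1857993 + (-1967)² + 3672*(-1967)) + (-36 - 2570)) = 1/((1857993 + 3869089 - 7222824) - 2606) = 1/(-1495742 - 2606) = 1/(-1498348) = -1/1498348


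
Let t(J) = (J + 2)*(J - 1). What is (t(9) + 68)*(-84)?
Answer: -13104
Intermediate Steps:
t(J) = (-1 + J)*(2 + J) (t(J) = (2 + J)*(-1 + J) = (-1 + J)*(2 + J))
(t(9) + 68)*(-84) = ((-2 + 9 + 9²) + 68)*(-84) = ((-2 + 9 + 81) + 68)*(-84) = (88 + 68)*(-84) = 156*(-84) = -13104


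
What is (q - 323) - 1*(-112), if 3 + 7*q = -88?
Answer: -224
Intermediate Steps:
q = -13 (q = -3/7 + (⅐)*(-88) = -3/7 - 88/7 = -13)
(q - 323) - 1*(-112) = (-13 - 323) - 1*(-112) = -336 + 112 = -224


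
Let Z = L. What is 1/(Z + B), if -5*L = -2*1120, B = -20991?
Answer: -1/20543 ≈ -4.8678e-5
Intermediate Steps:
L = 448 (L = -(-2)*1120/5 = -1/5*(-2240) = 448)
Z = 448
1/(Z + B) = 1/(448 - 20991) = 1/(-20543) = -1/20543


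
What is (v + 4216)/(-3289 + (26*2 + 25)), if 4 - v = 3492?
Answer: -182/803 ≈ -0.22665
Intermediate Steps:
v = -3488 (v = 4 - 1*3492 = 4 - 3492 = -3488)
(v + 4216)/(-3289 + (26*2 + 25)) = (-3488 + 4216)/(-3289 + (26*2 + 25)) = 728/(-3289 + (52 + 25)) = 728/(-3289 + 77) = 728/(-3212) = 728*(-1/3212) = -182/803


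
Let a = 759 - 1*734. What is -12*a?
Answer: -300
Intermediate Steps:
a = 25 (a = 759 - 734 = 25)
-12*a = -12*25 = -300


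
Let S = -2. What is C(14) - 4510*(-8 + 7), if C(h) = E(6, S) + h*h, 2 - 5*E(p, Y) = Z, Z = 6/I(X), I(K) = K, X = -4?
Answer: 47067/10 ≈ 4706.7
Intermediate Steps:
Z = -3/2 (Z = 6/(-4) = 6*(-1/4) = -3/2 ≈ -1.5000)
E(p, Y) = 7/10 (E(p, Y) = 2/5 - 1/5*(-3/2) = 2/5 + 3/10 = 7/10)
C(h) = 7/10 + h**2 (C(h) = 7/10 + h*h = 7/10 + h**2)
C(14) - 4510*(-8 + 7) = (7/10 + 14**2) - 4510*(-8 + 7) = (7/10 + 196) - 4510*(-1) = 1967/10 - 451*(-10) = 1967/10 + 4510 = 47067/10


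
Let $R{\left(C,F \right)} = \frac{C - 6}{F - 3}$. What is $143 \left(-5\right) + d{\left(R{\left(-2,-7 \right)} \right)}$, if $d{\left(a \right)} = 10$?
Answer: $-705$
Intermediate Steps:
$R{\left(C,F \right)} = \frac{-6 + C}{-3 + F}$
$143 \left(-5\right) + d{\left(R{\left(-2,-7 \right)} \right)} = 143 \left(-5\right) + 10 = -715 + 10 = -705$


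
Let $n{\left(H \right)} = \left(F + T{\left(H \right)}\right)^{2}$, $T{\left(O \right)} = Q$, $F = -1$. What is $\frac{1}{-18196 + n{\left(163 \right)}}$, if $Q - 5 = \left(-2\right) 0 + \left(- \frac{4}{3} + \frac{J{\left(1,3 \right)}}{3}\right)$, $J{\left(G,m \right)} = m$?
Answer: $- \frac{9}{163643} \approx -5.4998 \cdot 10^{-5}$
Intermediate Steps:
$Q = \frac{14}{3}$ ($Q = 5 + \left(\left(-2\right) 0 + \left(- \frac{4}{3} + \frac{3}{3}\right)\right) = 5 + \left(0 + \left(\left(-4\right) \frac{1}{3} + 3 \cdot \frac{1}{3}\right)\right) = 5 + \left(0 + \left(- \frac{4}{3} + 1\right)\right) = 5 + \left(0 - \frac{1}{3}\right) = 5 - \frac{1}{3} = \frac{14}{3} \approx 4.6667$)
$T{\left(O \right)} = \frac{14}{3}$
$n{\left(H \right)} = \frac{121}{9}$ ($n{\left(H \right)} = \left(-1 + \frac{14}{3}\right)^{2} = \left(\frac{11}{3}\right)^{2} = \frac{121}{9}$)
$\frac{1}{-18196 + n{\left(163 \right)}} = \frac{1}{-18196 + \frac{121}{9}} = \frac{1}{- \frac{163643}{9}} = - \frac{9}{163643}$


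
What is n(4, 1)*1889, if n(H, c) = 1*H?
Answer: 7556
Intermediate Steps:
n(H, c) = H
n(4, 1)*1889 = 4*1889 = 7556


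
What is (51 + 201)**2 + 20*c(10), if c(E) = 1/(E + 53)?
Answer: 4000772/63 ≈ 63504.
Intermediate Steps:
c(E) = 1/(53 + E)
(51 + 201)**2 + 20*c(10) = (51 + 201)**2 + 20/(53 + 10) = 252**2 + 20/63 = 63504 + 20*(1/63) = 63504 + 20/63 = 4000772/63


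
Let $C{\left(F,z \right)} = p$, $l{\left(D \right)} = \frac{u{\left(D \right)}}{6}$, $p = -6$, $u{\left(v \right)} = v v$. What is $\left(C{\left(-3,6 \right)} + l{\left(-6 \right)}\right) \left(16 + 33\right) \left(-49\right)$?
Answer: $0$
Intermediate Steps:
$u{\left(v \right)} = v^{2}$
$l{\left(D \right)} = \frac{D^{2}}{6}$
$C{\left(F,z \right)} = -6$
$\left(C{\left(-3,6 \right)} + l{\left(-6 \right)}\right) \left(16 + 33\right) \left(-49\right) = \left(-6 + \frac{\left(-6\right)^{2}}{6}\right) \left(16 + 33\right) \left(-49\right) = \left(-6 + \frac{1}{6} \cdot 36\right) 49 \left(-49\right) = \left(-6 + 6\right) 49 \left(-49\right) = 0 \cdot 49 \left(-49\right) = 0 \left(-49\right) = 0$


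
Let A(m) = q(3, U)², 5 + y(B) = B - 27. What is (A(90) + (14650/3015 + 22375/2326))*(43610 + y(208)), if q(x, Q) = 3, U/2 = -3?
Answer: 720947589751/701289 ≈ 1.0280e+6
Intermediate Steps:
U = -6 (U = 2*(-3) = -6)
y(B) = -32 + B (y(B) = -5 + (B - 27) = -5 + (-27 + B) = -32 + B)
A(m) = 9 (A(m) = 3² = 9)
(A(90) + (14650/3015 + 22375/2326))*(43610 + y(208)) = (9 + (14650/3015 + 22375/2326))*(43610 + (-32 + 208)) = (9 + (14650*(1/3015) + 22375*(1/2326)))*(43610 + 176) = (9 + (2930/603 + 22375/2326))*43786 = (9 + 20307305/1402578)*43786 = (32930507/1402578)*43786 = 720947589751/701289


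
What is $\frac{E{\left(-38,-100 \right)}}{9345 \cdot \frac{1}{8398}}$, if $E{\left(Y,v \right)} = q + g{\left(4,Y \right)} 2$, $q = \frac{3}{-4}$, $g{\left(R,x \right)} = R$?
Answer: $\frac{121771}{18690} \approx 6.5153$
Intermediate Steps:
$q = - \frac{3}{4}$ ($q = 3 \left(- \frac{1}{4}\right) = - \frac{3}{4} \approx -0.75$)
$E{\left(Y,v \right)} = \frac{29}{4}$ ($E{\left(Y,v \right)} = - \frac{3}{4} + 4 \cdot 2 = - \frac{3}{4} + 8 = \frac{29}{4}$)
$\frac{E{\left(-38,-100 \right)}}{9345 \cdot \frac{1}{8398}} = \frac{29}{4 \cdot \frac{9345}{8398}} = \frac{29}{4} \cdot \frac{8398}{9345} = \frac{121771}{18690}$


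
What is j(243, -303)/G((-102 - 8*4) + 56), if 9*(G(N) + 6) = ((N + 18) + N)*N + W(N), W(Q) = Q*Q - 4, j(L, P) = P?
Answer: -2727/16790 ≈ -0.16242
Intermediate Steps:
W(Q) = -4 + Q² (W(Q) = Q² - 4 = -4 + Q²)
G(N) = -58/9 + N²/9 + N*(18 + 2*N)/9 (G(N) = -6 + (((N + 18) + N)*N + (-4 + N²))/9 = -6 + (((18 + N) + N)*N + (-4 + N²))/9 = -6 + ((18 + 2*N)*N + (-4 + N²))/9 = -6 + (N*(18 + 2*N) + (-4 + N²))/9 = -6 + (-4 + N² + N*(18 + 2*N))/9 = -6 + (-4/9 + N²/9 + N*(18 + 2*N)/9) = -58/9 + N²/9 + N*(18 + 2*N)/9)
j(243, -303)/G((-102 - 8*4) + 56) = -303/(-58/9 + 2*((-102 - 8*4) + 56) + ((-102 - 8*4) + 56)²/3) = -303/(-58/9 + 2*((-102 - 32) + 56) + ((-102 - 32) + 56)²/3) = -303/(-58/9 + 2*(-134 + 56) + (-134 + 56)²/3) = -303/(-58/9 + 2*(-78) + (⅓)*(-78)²) = -303/(-58/9 - 156 + (⅓)*6084) = -303/(-58/9 - 156 + 2028) = -303/16790/9 = -303*9/16790 = -2727/16790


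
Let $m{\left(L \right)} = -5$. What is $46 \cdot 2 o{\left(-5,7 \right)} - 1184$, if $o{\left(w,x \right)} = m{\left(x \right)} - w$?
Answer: $-1184$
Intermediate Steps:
$o{\left(w,x \right)} = -5 - w$
$46 \cdot 2 o{\left(-5,7 \right)} - 1184 = 46 \cdot 2 \left(-5 - -5\right) - 1184 = 92 \left(-5 + 5\right) - 1184 = 92 \cdot 0 - 1184 = 0 - 1184 = -1184$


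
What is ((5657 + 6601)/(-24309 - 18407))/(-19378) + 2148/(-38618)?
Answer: -444383753115/7991518631116 ≈ -0.055607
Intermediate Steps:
((5657 + 6601)/(-24309 - 18407))/(-19378) + 2148/(-38618) = (12258/(-42716))*(-1/19378) + 2148*(-1/38618) = (12258*(-1/42716))*(-1/19378) - 1074/19309 = -6129/21358*(-1/19378) - 1074/19309 = 6129/413875324 - 1074/19309 = -444383753115/7991518631116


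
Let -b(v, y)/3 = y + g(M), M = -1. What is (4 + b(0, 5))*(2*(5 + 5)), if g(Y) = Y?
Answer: -160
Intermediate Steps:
b(v, y) = 3 - 3*y (b(v, y) = -3*(y - 1) = -3*(-1 + y) = 3 - 3*y)
(4 + b(0, 5))*(2*(5 + 5)) = (4 + (3 - 3*5))*(2*(5 + 5)) = (4 + (3 - 15))*(2*10) = (4 - 12)*20 = -8*20 = -160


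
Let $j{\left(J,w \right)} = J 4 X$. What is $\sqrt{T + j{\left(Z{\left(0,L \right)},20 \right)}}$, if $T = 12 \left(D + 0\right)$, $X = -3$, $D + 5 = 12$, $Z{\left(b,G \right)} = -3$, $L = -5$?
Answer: $2 \sqrt{30} \approx 10.954$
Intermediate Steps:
$D = 7$ ($D = -5 + 12 = 7$)
$j{\left(J,w \right)} = - 12 J$ ($j{\left(J,w \right)} = J 4 \left(-3\right) = 4 J \left(-3\right) = - 12 J$)
$T = 84$ ($T = 12 \left(7 + 0\right) = 12 \cdot 7 = 84$)
$\sqrt{T + j{\left(Z{\left(0,L \right)},20 \right)}} = \sqrt{84 - -36} = \sqrt{84 + 36} = \sqrt{120} = 2 \sqrt{30}$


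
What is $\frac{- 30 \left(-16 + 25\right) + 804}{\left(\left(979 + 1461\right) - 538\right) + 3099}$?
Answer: $\frac{178}{1667} \approx 0.10678$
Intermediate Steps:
$\frac{- 30 \left(-16 + 25\right) + 804}{\left(\left(979 + 1461\right) - 538\right) + 3099} = \frac{\left(-30\right) 9 + 804}{\left(2440 - 538\right) + 3099} = \frac{-270 + 804}{1902 + 3099} = \frac{534}{5001} = 534 \cdot \frac{1}{5001} = \frac{178}{1667}$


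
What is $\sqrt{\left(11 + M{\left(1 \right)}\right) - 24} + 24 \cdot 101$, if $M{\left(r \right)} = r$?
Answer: $2424 + 2 i \sqrt{3} \approx 2424.0 + 3.4641 i$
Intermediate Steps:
$\sqrt{\left(11 + M{\left(1 \right)}\right) - 24} + 24 \cdot 101 = \sqrt{\left(11 + 1\right) - 24} + 24 \cdot 101 = \sqrt{12 - 24} + 2424 = \sqrt{-12} + 2424 = 2 i \sqrt{3} + 2424 = 2424 + 2 i \sqrt{3}$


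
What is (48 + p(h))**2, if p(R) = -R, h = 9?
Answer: 1521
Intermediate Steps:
(48 + p(h))**2 = (48 - 1*9)**2 = (48 - 9)**2 = 39**2 = 1521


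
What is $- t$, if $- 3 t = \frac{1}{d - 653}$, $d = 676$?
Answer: $\frac{1}{69} \approx 0.014493$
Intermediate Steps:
$t = - \frac{1}{69}$ ($t = - \frac{1}{3 \left(676 - 653\right)} = - \frac{1}{3 \cdot 23} = \left(- \frac{1}{3}\right) \frac{1}{23} = - \frac{1}{69} \approx -0.014493$)
$- t = \left(-1\right) \left(- \frac{1}{69}\right) = \frac{1}{69}$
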